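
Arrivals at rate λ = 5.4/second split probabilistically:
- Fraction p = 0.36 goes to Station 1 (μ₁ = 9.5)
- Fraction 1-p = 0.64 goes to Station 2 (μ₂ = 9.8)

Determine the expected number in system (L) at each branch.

Effective rates: λ₁ = 5.4×0.36 = 1.944, λ₂ = 5.4×0.64 = 3.456
Station 1: ρ₁ = 1.944/9.5 = 0.20463, L₁ = ρ₁/(1-ρ₁) = 0.20463/(1-0.20463) = 0.2573
Station 2: ρ₂ = 3.456/9.8 = 0.35265, L₂ = ρ₂/(1-ρ₂) = 0.35265/(1-0.35265) = 0.5448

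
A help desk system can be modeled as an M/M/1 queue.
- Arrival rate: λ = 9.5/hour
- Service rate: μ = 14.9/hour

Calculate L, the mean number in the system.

ρ = λ/μ = 9.5/14.9 = 0.6376
For M/M/1: L = λ/(μ-λ)
L = 9.5/(14.9-9.5) = 9.5/5.40
L = 1.7593 tickets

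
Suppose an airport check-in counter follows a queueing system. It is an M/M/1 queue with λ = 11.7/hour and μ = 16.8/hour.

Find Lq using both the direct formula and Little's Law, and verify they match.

Method 1 (direct): Lq = λ²/(μ(μ-λ)) = 136.89/(16.8 × 5.10) = 1.5977

Method 2 (Little's Law):
W = 1/(μ-λ) = 1/5.10 = 0.1960784
Wq = W - 1/μ = 0.1960784 - 0.05952381 = 0.136555
Lq = λWq = 11.7 × 0.136555 = 1.5977 ✔ (matches Method 1)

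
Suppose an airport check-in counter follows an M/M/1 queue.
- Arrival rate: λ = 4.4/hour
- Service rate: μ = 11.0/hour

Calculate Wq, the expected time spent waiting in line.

First, compute utilization: ρ = λ/μ = 4.4/11.0 = 0.4000
For M/M/1: Wq = λ/(μ(μ-λ))
Wq = 4.4/(11.0 × (11.0-4.4))
Wq = 4.4/(11.0 × 6.60)
Wq = 0.06061 hours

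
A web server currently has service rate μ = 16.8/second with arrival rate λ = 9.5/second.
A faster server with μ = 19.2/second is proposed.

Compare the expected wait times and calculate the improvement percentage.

System 1: ρ₁ = 9.5/16.8 = 0.5655, W₁ = 1/(16.8-9.5) = 0.1370
System 2: ρ₂ = 9.5/19.2 = 0.4948, W₂ = 1/(19.2-9.5) = 0.1031
Improvement: (W₁-W₂)/W₁ = (0.1370-0.1031)/0.1370 = 24.74%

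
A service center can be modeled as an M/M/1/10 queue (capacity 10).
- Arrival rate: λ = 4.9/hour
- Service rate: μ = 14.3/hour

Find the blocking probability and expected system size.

ρ = λ/μ = 4.9/14.3 = 0.34266
P₀ = (1-ρ)/(1-ρ^(K+1)) = (1-0.34266)/(1-0.34266^11) = 0.6573/1.0000 = 0.6573
P_K = P₀×ρ^K = 0.6573 × 0.34266^10 = 0.6573 × 0.00002232 = 0.00001467
Blocking probability P_10 = 0.00001467 (0.001467%)
L = ρ[1 - (K+1)ρ^K + Kρ^(K+1)] / [(1-ρ)(1-ρ^(K+1))]
L = 0.34266 × (1 - 11×0.00002232 + 10×0.000007647) / ((1 - 0.34266) × (1 - 0.000007647)) = 0.5212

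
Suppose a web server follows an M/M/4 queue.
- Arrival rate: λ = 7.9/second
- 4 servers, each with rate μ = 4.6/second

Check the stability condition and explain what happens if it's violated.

Stability requires ρ = λ/(cμ) < 1
ρ = 7.9/(4 × 4.6) = 7.9/18.40 = 0.4293
Since 0.4293 < 1, the system is STABLE.
The servers are busy 42.93% of the time.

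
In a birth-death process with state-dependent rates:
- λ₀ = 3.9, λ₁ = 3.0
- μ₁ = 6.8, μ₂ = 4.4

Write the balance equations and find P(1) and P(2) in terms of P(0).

Balance equations:
State 0: λ₀P₀ = μ₁P₁ → P₁ = (λ₀/μ₁)P₀ = (3.9/6.8)P₀ = 0.5735P₀
State 1: P₂ = (λ₀λ₁)/(μ₁μ₂)P₀ = (3.9×3.0)/(6.8×4.4)P₀ = 0.3910P₀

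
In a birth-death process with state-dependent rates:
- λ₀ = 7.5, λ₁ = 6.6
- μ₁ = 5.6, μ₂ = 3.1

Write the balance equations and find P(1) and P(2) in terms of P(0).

Balance equations:
State 0: λ₀P₀ = μ₁P₁ → P₁ = (λ₀/μ₁)P₀ = (7.5/5.6)P₀ = 1.3393P₀
State 1: P₂ = (λ₀λ₁)/(μ₁μ₂)P₀ = (7.5×6.6)/(5.6×3.1)P₀ = 2.8514P₀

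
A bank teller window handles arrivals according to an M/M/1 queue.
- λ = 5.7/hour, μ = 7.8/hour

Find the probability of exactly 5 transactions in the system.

ρ = λ/μ = 5.7/7.8 = 0.7308
P(n) = (1-ρ)ρⁿ
P(5) = (1-0.7308) × 0.7308^5
P(5) = 0.26920 × 0.20845
P(5) = 0.05611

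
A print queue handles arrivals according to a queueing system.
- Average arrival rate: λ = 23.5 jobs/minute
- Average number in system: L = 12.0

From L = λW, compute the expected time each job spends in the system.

Little's Law: L = λW, so W = L/λ
W = 12.0/23.5 = 0.5106 minutes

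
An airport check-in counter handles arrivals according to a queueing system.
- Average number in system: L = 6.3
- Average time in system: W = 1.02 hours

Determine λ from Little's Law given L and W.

Little's Law: L = λW, so λ = L/W
λ = 6.3/1.02 = 6.1765 passengers/hour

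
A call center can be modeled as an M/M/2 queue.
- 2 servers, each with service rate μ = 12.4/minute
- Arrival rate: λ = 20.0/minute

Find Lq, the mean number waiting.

Traffic intensity: ρ = λ/(cμ) = 20.0/(2×12.4) = 0.8065
Since ρ = 0.8065 < 1, system is stable.
Offered load a = λ/μ = cρ = 20.0/12.4 = 1.6129
P₀ = [ Σₙ₌₀^1 aⁿ/n! + a^2/(2!(1-ρ)) ]⁻¹
Σ = a^0/0! + a^1/1! = 1.0000 + 1.6129 = 2.6129
a^2/(2!(1-ρ)) = 2.601457/(2 × 0.1935484) = 6.7204
P₀ = 1/(2.6129 + 6.7204) = 0.1071
Lq = P₀·a^2·ρ / (2!(1-ρ)²) = 0.10714 × 2.6015 × 0.80645 / (2 × 0.037461) = 3.0002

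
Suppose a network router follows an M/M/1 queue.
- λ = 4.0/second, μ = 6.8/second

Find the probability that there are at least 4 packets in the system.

ρ = λ/μ = 4.0/6.8 = 0.5882
P(N ≥ n) = ρⁿ
P(N ≥ 4) = 0.5882^4
P(N ≥ 4) = 0.1197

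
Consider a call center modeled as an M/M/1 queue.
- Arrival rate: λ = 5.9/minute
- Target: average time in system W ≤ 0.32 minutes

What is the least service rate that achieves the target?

For M/M/1: W = 1/(μ-λ)
Need W ≤ 0.32, so 1/(μ-λ) ≤ 0.32
μ - λ ≥ 1/0.32 = 3.1250
μ ≥ 5.9 + 3.1250 = 9.0250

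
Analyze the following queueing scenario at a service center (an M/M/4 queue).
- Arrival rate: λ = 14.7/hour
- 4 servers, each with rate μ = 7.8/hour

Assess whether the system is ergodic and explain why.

Stability requires ρ = λ/(cμ) < 1
ρ = 14.7/(4 × 7.8) = 14.7/31.20 = 0.4712
Since 0.4712 < 1, the system is STABLE.
The servers are busy 47.12% of the time.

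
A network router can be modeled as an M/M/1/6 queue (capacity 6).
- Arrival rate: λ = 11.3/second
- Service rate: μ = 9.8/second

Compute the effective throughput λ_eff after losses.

ρ = λ/μ = 11.3/9.8 = 1.15306
P₀ = (1-ρ)/(1-ρ^(K+1)) = (1-1.15306)/(1-1.15306^7) = -0.15306/-1.7100 = 0.08951
P_K = P₀×ρ^K = 0.08951 × 1.15306^6 = 0.08951 × 2.3502 = 0.2104
λ_eff = λ(1-P_K) = 11.3 × (1 - 0.21037) = 11.3 × 0.78963 = 8.9228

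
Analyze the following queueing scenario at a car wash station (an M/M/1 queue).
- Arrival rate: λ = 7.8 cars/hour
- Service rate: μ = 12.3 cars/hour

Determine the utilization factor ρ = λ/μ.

Server utilization: ρ = λ/μ
ρ = 7.8/12.3 = 0.6341
The server is busy 63.41% of the time.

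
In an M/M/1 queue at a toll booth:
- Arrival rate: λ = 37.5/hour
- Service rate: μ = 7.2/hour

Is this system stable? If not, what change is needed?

Stability requires ρ = λ/(cμ) < 1
ρ = 37.5/(1 × 7.2) = 37.5/7.20 = 5.2083
Since 5.2083 ≥ 1, the system is UNSTABLE.
Queue grows without bound. Need μ > λ = 37.5.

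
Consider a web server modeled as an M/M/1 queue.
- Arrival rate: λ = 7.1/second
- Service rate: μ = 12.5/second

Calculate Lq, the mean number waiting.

ρ = λ/μ = 7.1/12.5 = 0.5680
For M/M/1: Lq = λ²/(μ(μ-λ))
Lq = 50.41/(12.5 × 5.40)
Lq = 0.7468 requests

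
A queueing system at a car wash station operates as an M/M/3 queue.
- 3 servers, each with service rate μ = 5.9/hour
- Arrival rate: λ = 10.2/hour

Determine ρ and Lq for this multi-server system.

Traffic intensity: ρ = λ/(cμ) = 10.2/(3×5.9) = 0.5763
Since ρ = 0.5763 < 1, system is stable.
Offered load a = λ/μ = cρ = 10.2/5.9 = 1.7288
P₀ = [ Σₙ₌₀^2 aⁿ/n! + a^3/(3!(1-ρ)) ]⁻¹
Σ = a^0/0! + a^1/1! + a^2/2! = 1.0000 + 1.7288 + 1.4944 = 4.2232
a^3/(3!(1-ρ)) = 5.1671/(6 × 0.42373) = 2.0324
P₀ = 1/(4.2232 + 2.0324) = 0.1599
Lq = P₀·a^3·ρ / (3!(1-ρ)²) = 0.15986 × 5.1671 × 0.57627 / (6 × 0.17955) = 0.4419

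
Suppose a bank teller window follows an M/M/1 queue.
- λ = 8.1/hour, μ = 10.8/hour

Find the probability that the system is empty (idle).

ρ = λ/μ = 8.1/10.8 = 0.7500
P(0) = 1 - ρ = 1 - 0.7500 = 0.2500
The server is idle 25.00% of the time.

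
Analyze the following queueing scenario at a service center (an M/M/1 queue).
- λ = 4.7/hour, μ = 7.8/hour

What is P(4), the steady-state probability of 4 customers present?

ρ = λ/μ = 4.7/7.8 = 0.60256
P(n) = (1-ρ)ρⁿ
P(4) = (1-0.60256) × 0.60256^4
P(4) = 0.39744 × 0.13183
P(4) = 0.05239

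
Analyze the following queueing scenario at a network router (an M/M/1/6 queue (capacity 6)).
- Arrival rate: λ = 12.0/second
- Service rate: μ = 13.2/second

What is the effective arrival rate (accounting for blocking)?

ρ = λ/μ = 12.0/13.2 = 0.90909
P₀ = (1-ρ)/(1-ρ^(K+1)) = (1-0.90909)/(1-0.90909^7) = 0.090910/0.48685 = 0.1867
P_K = P₀×ρ^K = 0.1867 × 0.90909^6 = 0.1867 × 0.5645 = 0.1054
λ_eff = λ(1-P_K) = 12.0 × (1 - 0.10541) = 12.0 × 0.89459 = 10.7351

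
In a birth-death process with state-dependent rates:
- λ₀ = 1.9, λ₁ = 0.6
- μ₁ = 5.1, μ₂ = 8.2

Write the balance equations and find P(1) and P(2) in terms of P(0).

Balance equations:
State 0: λ₀P₀ = μ₁P₁ → P₁ = (λ₀/μ₁)P₀ = (1.9/5.1)P₀ = 0.3725P₀
State 1: P₂ = (λ₀λ₁)/(μ₁μ₂)P₀ = (1.9×0.6)/(5.1×8.2)P₀ = 0.02726P₀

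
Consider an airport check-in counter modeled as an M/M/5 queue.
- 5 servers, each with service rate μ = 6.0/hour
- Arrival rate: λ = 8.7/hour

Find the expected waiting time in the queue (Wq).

Traffic intensity: ρ = λ/(cμ) = 8.7/(5×6.0) = 0.2900
Since ρ = 0.2900 < 1, system is stable.
Offered load a = λ/μ = cρ = 8.7/6.0 = 1.4500
P₀ = [ Σₙ₌₀^4 aⁿ/n! + a^5/(5!(1-ρ)) ]⁻¹
Σ = a^0/0! + a^1/1! + a^2/2! + a^3/3! + a^4/4! = 1.00000 + 1.45000 + 1.05125 + 0.508104 + 0.184188 = 4.1935
a^5/(5!(1-ρ)) = 6.4097/(120 × 0.7100) = 0.07523
P₀ = 1/(4.1935 + 0.07523) = 0.2343
Lq = P₀·a^5·ρ / (5!(1-ρ)²) = 0.23426 × 6.4097 × 0.29000 / (120 × 0.50410) = 0.007198
Wq = Lq/λ = 0.007198/8.7 = 0.0008274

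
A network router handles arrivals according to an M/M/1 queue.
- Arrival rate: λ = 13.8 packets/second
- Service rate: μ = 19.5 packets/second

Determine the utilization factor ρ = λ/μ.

Server utilization: ρ = λ/μ
ρ = 13.8/19.5 = 0.7077
The server is busy 70.77% of the time.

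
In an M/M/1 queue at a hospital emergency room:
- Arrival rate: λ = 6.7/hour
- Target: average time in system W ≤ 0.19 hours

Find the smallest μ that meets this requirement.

For M/M/1: W = 1/(μ-λ)
Need W ≤ 0.19, so 1/(μ-λ) ≤ 0.19
μ - λ ≥ 1/0.19 = 5.2632
μ ≥ 6.7 + 5.2632 = 11.9632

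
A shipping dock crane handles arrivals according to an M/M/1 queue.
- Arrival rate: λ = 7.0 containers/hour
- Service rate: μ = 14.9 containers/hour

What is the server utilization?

Server utilization: ρ = λ/μ
ρ = 7.0/14.9 = 0.4698
The server is busy 46.98% of the time.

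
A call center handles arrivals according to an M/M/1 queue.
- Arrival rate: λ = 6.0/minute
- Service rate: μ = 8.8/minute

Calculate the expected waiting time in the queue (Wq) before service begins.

First, compute utilization: ρ = λ/μ = 6.0/8.8 = 0.6818
For M/M/1: Wq = λ/(μ(μ-λ))
Wq = 6.0/(8.8 × (8.8-6.0))
Wq = 6.0/(8.8 × 2.80)
Wq = 0.2435 minutes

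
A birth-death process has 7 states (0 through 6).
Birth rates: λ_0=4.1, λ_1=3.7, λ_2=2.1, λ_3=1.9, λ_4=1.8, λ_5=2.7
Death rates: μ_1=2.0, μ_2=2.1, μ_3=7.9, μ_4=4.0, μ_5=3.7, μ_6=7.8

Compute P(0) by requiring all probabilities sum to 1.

Ratios P(n)/P(0) = (λ₀···λₙ₋₁)/(μ₁···μₙ):
P(1)/P(0) = (4.1)/(2.0) = 2.0500
P(2)/P(0) = (4.1×3.7)/(2.0×2.1) = 3.6119
P(3)/P(0) = (4.1×3.7×2.1)/(2.0×2.1×7.9) = 0.9601
P(4)/P(0) = (4.1×3.7×2.1×1.9)/(2.0×2.1×7.9×4.0) = 0.4561
P(5)/P(0) = (4.1×3.7×2.1×1.9×1.8)/(2.0×2.1×7.9×4.0×3.7) = 0.2219
P(6)/P(0) = (4.1×3.7×2.1×1.9×1.8×2.7)/(2.0×2.1×7.9×4.0×3.7×7.8) = 0.07680

Normalization: ∑ P(n) = 1
P(0) × (1.0000 + 2.0500 + 3.6119 + 0.9601 + 0.4561 + 0.2219 + 0.07680) = 1
P(0) × 8.3768 = 1
P(0) = 1/8.3768 = 0.1194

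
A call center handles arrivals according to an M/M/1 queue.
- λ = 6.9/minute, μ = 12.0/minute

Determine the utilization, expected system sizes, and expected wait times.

Step 1: ρ = λ/μ = 6.9/12.0 = 0.5750
Step 2: L = λ/(μ-λ) = 6.9/5.10 = 1.3529
Step 3: Lq = λ²/(μ(μ-λ)) = 47.61/(12.0×5.10) = 0.7779
Step 4: W = 1/(μ-λ) = 1/5.10 = 0.196078
Step 5: Wq = λ/(μ(μ-λ)) = 6.9/(12.0×5.10) = 0.1127
Step 6: P(0) = 1-ρ = 0.4250
Verify: L = λW = 6.9×0.196078 = 1.3529 ✔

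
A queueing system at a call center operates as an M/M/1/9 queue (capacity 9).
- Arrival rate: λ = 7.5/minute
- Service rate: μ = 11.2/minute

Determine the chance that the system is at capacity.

ρ = λ/μ = 7.5/11.2 = 0.669643
P₀ = (1-ρ)/(1-ρ^(K+1)) = (1-0.669643)/(1-0.669643^10) = 0.3304/0.9819 = 0.3365
P_K = P₀×ρ^K = 0.33646 × 0.669643^9 = 0.33646 × 0.027076 = 0.009110
Blocking probability = 0.91%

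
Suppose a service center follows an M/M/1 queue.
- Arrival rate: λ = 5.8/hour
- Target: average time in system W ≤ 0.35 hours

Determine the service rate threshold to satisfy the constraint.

For M/M/1: W = 1/(μ-λ)
Need W ≤ 0.35, so 1/(μ-λ) ≤ 0.35
μ - λ ≥ 1/0.35 = 2.8571
μ ≥ 5.8 + 2.8571 = 8.6571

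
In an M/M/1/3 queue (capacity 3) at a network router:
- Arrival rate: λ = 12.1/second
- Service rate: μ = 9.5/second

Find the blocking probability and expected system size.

ρ = λ/μ = 12.1/9.5 = 1.2737
P₀ = (1-ρ)/(1-ρ^(K+1)) = (1-1.2737)/(1-1.2737^4) = -0.2737/-1.6319 = 0.1677
P_K = P₀×ρ^K = 0.16772 × 1.2737^3 = 0.16772 × 2.0663 = 0.3466
Blocking probability P_3 = 0.3466 (34.66%)
L = ρ[1 - (K+1)ρ^K + Kρ^(K+1)] / [(1-ρ)(1-ρ^(K+1))]
L = 1.2737 × (1 - 4×2.06634 + 3×2.63190) / ((1 - 1.2737) × (1 - 2.63190)) = 1.7975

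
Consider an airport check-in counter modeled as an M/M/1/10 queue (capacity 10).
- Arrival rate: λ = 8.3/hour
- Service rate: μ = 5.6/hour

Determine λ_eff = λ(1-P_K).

ρ = λ/μ = 8.3/5.6 = 1.48214
P₀ = (1-ρ)/(1-ρ^(K+1)) = (1-1.48214)/(1-1.48214^11) = -0.48214/-74.8196 = 0.006444
P_K = P₀×ρ^K = 0.006444 × 1.48214^10 = 0.006444 × 51.1555 = 0.3296
λ_eff = λ(1-P_K) = 8.3 × (1 - 0.32965) = 8.3 × 0.67035 = 5.5639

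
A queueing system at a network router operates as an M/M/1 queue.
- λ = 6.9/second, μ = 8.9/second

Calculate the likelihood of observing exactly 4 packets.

ρ = λ/μ = 6.9/8.9 = 0.7753
P(n) = (1-ρ)ρⁿ
P(4) = (1-0.7753) × 0.7753^4
P(4) = 0.22470 × 0.36131
P(4) = 0.08119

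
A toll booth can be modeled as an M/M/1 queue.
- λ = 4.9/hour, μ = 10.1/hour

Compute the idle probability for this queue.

ρ = λ/μ = 4.9/10.1 = 0.4851
P(0) = 1 - ρ = 1 - 0.4851 = 0.5149
The server is idle 51.49% of the time.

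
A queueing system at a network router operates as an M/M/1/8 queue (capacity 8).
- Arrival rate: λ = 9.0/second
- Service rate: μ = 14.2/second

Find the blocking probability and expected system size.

ρ = λ/μ = 9.0/14.2 = 0.633803
P₀ = (1-ρ)/(1-ρ^(K+1)) = (1-0.633803)/(1-0.633803^9) = 0.3662/0.9835 = 0.3723
P_K = P₀×ρ^K = 0.37234 × 0.633803^8 = 0.37234 × 0.026040 = 0.009696
Blocking probability P_8 = 0.009696 (0.97%)
L = ρ[1 - (K+1)ρ^K + Kρ^(K+1)] / [(1-ρ)(1-ρ^(K+1))]
L = 0.633803 × (1 - 9×0.02604 + 8×0.01650) / ((1 - 0.633803) × (1 - 0.01650)) = 1.5797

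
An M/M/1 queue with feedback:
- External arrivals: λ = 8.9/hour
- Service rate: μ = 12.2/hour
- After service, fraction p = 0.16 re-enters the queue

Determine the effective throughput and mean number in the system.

Effective arrival rate: λ_eff = λ/(1-p) = 8.9/(1-0.16) = 8.9/0.84 = 10.59524
ρ = λ_eff/μ = 10.59524/12.2 = 0.868462
L = ρ/(1-ρ) = 0.868462/(1-0.868462) = 6.6024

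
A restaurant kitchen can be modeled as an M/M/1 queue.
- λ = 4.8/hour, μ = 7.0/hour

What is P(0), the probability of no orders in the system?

ρ = λ/μ = 4.8/7.0 = 0.6857
P(0) = 1 - ρ = 1 - 0.6857 = 0.3143
The server is idle 31.43% of the time.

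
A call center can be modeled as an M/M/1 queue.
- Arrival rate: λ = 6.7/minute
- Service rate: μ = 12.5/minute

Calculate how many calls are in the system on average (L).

ρ = λ/μ = 6.7/12.5 = 0.5360
For M/M/1: L = λ/(μ-λ)
L = 6.7/(12.5-6.7) = 6.7/5.80
L = 1.1552 calls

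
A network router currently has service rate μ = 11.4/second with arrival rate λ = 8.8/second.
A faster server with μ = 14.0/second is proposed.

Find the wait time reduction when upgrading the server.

System 1: ρ₁ = 8.8/11.4 = 0.7719, W₁ = 1/(11.4-8.8) = 0.3846
System 2: ρ₂ = 8.8/14.0 = 0.6286, W₂ = 1/(14.0-8.8) = 0.1923
Improvement: (W₁-W₂)/W₁ = (0.3846-0.1923)/0.3846 = 50.00%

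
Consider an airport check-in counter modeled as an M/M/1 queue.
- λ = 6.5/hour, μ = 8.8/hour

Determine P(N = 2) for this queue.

ρ = λ/μ = 6.5/8.8 = 0.7386
P(n) = (1-ρ)ρⁿ
P(2) = (1-0.7386) × 0.7386^2
P(2) = 0.2614 × 0.5455
P(2) = 0.1426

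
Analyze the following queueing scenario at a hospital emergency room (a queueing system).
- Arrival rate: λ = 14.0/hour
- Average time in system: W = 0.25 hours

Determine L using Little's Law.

Little's Law: L = λW
L = 14.0 × 0.25 = 3.5000 patients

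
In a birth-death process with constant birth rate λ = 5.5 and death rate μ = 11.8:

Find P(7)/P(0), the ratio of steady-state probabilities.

For constant rates: P(n)/P(0) = (λ/μ)^n
P(7)/P(0) = (5.5/11.8)^7 = 0.4661^7 = 0.004779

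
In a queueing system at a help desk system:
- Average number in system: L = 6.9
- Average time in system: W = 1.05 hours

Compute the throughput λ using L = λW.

Little's Law: L = λW, so λ = L/W
λ = 6.9/1.05 = 6.5714 tickets/hour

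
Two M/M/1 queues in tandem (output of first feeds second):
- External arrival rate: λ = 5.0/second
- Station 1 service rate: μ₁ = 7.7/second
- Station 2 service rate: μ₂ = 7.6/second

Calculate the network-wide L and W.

By Jackson's theorem, each station behaves as independent M/M/1.
Station 1: ρ₁ = 5.0/7.7 = 0.6494, L₁ = ρ₁/(1-ρ₁) = λ/(μ₁-λ) = 5.0/2.70 = 1.85185
Station 2: ρ₂ = 5.0/7.6 = 0.6579, L₂ = ρ₂/(1-ρ₂) = λ/(μ₂-λ) = 5.0/2.60 = 1.92308
Total: L = L₁ + L₂ = 1.85185 + 1.92308 = 3.7749
W = L/λ = 3.7749/5.0 = 0.7550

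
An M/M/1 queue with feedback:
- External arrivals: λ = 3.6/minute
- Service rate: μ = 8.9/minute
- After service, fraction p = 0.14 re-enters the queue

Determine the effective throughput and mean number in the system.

Effective arrival rate: λ_eff = λ/(1-p) = 3.6/(1-0.14) = 3.6/0.86 = 4.1860
ρ = λ_eff/μ = 4.1860/8.9 = 0.47034
L = ρ/(1-ρ) = 0.47034/(1-0.47034) = 0.8880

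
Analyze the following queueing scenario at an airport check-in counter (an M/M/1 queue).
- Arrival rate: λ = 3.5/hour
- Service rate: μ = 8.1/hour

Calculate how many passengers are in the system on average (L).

ρ = λ/μ = 3.5/8.1 = 0.4321
For M/M/1: L = λ/(μ-λ)
L = 3.5/(8.1-3.5) = 3.5/4.60
L = 0.7609 passengers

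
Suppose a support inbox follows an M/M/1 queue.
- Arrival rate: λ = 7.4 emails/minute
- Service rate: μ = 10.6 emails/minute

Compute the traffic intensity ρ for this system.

Server utilization: ρ = λ/μ
ρ = 7.4/10.6 = 0.6981
The server is busy 69.81% of the time.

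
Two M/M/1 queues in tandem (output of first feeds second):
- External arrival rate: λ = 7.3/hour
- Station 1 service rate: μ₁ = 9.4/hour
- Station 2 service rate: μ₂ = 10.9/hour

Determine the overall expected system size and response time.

By Jackson's theorem, each station behaves as independent M/M/1.
Station 1: ρ₁ = 7.3/9.4 = 0.7766, L₁ = ρ₁/(1-ρ₁) = λ/(μ₁-λ) = 7.3/2.10 = 3.4762
Station 2: ρ₂ = 7.3/10.9 = 0.6697, L₂ = ρ₂/(1-ρ₂) = λ/(μ₂-λ) = 7.3/3.60 = 2.0278
Total: L = L₁ + L₂ = 3.4762 + 2.0278 = 5.5040
W = L/λ = 5.5040/7.3 = 0.7540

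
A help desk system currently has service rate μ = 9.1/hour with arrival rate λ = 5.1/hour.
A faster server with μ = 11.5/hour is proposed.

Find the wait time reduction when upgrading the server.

System 1: ρ₁ = 5.1/9.1 = 0.5604, W₁ = 1/(9.1-5.1) = 0.25000
System 2: ρ₂ = 5.1/11.5 = 0.4435, W₂ = 1/(11.5-5.1) = 0.15625
Improvement: (W₁-W₂)/W₁ = (0.25000-0.15625)/0.25000 = 37.50%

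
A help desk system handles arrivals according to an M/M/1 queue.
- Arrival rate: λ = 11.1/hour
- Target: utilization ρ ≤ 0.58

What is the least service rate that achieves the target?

ρ = λ/μ, so μ = λ/ρ
μ ≥ 11.1/0.58 = 19.1379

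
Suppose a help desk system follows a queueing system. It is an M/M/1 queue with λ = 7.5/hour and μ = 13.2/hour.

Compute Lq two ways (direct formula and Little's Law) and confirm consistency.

Method 1 (direct): Lq = λ²/(μ(μ-λ)) = 56.25/(13.2 × 5.70) = 0.7476

Method 2 (Little's Law):
W = 1/(μ-λ) = 1/5.70 = 0.17544
Wq = W - 1/μ = 0.17544 - 0.075758 = 0.09968
Lq = λWq = 7.5 × 0.09968 = 0.7476 ✔ (matches Method 1)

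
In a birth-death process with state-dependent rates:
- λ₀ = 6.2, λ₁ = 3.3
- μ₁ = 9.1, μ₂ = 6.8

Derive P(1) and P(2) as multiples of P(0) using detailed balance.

Balance equations:
State 0: λ₀P₀ = μ₁P₁ → P₁ = (λ₀/μ₁)P₀ = (6.2/9.1)P₀ = 0.6813P₀
State 1: P₂ = (λ₀λ₁)/(μ₁μ₂)P₀ = (6.2×3.3)/(9.1×6.8)P₀ = 0.3306P₀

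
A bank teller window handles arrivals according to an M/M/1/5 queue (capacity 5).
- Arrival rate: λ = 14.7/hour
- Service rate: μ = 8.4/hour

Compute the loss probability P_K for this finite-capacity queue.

ρ = λ/μ = 14.7/8.4 = 1.7500
P₀ = (1-ρ)/(1-ρ^(K+1)) = (1-1.7500)/(1-1.7500^6) = -0.7500/-27.7229 = 0.02705
P_K = P₀×ρ^K = 0.02705 × 1.7500^5 = 0.02705 × 16.4131 = 0.4440
Blocking probability = 44.40%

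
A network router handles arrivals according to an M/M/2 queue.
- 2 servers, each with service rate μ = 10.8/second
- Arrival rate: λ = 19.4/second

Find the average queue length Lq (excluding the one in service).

Traffic intensity: ρ = λ/(cμ) = 19.4/(2×10.8) = 0.8981
Since ρ = 0.8981 < 1, system is stable.
Offered load a = λ/μ = cρ = 19.4/10.8 = 1.7963
P₀ = [ Σₙ₌₀^1 aⁿ/n! + a^2/(2!(1-ρ)) ]⁻¹
Σ = a^0/0! + a^1/1! = 1.0000 + 1.7963 = 2.7963
a^2/(2!(1-ρ)) = 3.226680/(2 × 0.1018519) = 15.8401
P₀ = 1/(2.7963 + 15.8401) = 0.05366
Lq = P₀·a^2·ρ / (2!(1-ρ)²) = 0.05365854 × 3.226680 × 0.8981481 / (2 × 0.01037380) = 7.4951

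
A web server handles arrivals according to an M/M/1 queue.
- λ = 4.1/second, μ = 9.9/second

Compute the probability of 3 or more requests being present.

ρ = λ/μ = 4.1/9.9 = 0.41414
P(N ≥ n) = ρⁿ
P(N ≥ 3) = 0.41414^3
P(N ≥ 3) = 0.07103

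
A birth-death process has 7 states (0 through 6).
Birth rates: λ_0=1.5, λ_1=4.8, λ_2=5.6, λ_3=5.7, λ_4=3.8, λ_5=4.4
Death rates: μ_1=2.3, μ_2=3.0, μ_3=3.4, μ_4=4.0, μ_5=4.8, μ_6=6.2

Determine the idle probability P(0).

Ratios P(n)/P(0) = (λ₀···λₙ₋₁)/(μ₁···μₙ):
P(1)/P(0) = (1.5)/(2.3) = 0.652174
P(2)/P(0) = (1.5×4.8)/(2.3×3.0) = 1.04348
P(3)/P(0) = (1.5×4.8×5.6)/(2.3×3.0×3.4) = 1.71867
P(4)/P(0) = (1.5×4.8×5.6×5.7)/(2.3×3.0×3.4×4.0) = 2.44910
P(5)/P(0) = (1.5×4.8×5.6×5.7×3.8)/(2.3×3.0×3.4×4.0×4.8) = 1.93887
P(6)/P(0) = (1.5×4.8×5.6×5.7×3.8×4.4)/(2.3×3.0×3.4×4.0×4.8×6.2) = 1.37598

Normalization: ∑ P(n) = 1
P(0) × (1.00000 + 0.652174 + 1.04348 + 1.71867 + 2.44910 + 1.93887 + 1.37598) = 1
P(0) × 10.1783 = 1
P(0) = 1/10.1783 = 0.09825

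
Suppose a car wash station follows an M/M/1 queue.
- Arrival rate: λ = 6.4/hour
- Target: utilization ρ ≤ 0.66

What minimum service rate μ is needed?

ρ = λ/μ, so μ = λ/ρ
μ ≥ 6.4/0.66 = 9.6970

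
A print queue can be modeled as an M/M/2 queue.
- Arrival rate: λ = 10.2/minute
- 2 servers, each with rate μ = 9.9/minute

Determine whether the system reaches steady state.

Stability requires ρ = λ/(cμ) < 1
ρ = 10.2/(2 × 9.9) = 10.2/19.80 = 0.5152
Since 0.5152 < 1, the system is STABLE.
The servers are busy 51.52% of the time.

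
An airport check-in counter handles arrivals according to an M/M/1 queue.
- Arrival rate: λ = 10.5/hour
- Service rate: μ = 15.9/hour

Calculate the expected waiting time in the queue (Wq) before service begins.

First, compute utilization: ρ = λ/μ = 10.5/15.9 = 0.6604
For M/M/1: Wq = λ/(μ(μ-λ))
Wq = 10.5/(15.9 × (15.9-10.5))
Wq = 10.5/(15.9 × 5.40)
Wq = 0.1223 hours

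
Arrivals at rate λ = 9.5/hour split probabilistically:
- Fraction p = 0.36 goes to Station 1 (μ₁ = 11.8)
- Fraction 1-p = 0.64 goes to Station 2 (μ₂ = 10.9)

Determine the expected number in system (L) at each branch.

Effective rates: λ₁ = 9.5×0.36 = 3.42, λ₂ = 9.5×0.64 = 6.08
Station 1: ρ₁ = 3.42/11.8 = 0.2898, L₁ = ρ₁/(1-ρ₁) = 0.2898/(1-0.2898) = 0.4081
Station 2: ρ₂ = 6.08/10.9 = 0.5578, L₂ = ρ₂/(1-ρ₂) = 0.5578/(1-0.5578) = 1.2614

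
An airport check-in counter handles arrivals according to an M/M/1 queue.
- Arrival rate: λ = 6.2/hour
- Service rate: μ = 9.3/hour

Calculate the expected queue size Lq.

ρ = λ/μ = 6.2/9.3 = 0.6667
For M/M/1: Lq = λ²/(μ(μ-λ))
Lq = 38.44/(9.3 × 3.10)
Lq = 1.3333 passengers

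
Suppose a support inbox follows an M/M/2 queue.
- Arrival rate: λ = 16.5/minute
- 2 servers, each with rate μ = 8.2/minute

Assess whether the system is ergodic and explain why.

Stability requires ρ = λ/(cμ) < 1
ρ = 16.5/(2 × 8.2) = 16.5/16.40 = 1.0061
Since 1.0061 ≥ 1, the system is UNSTABLE.
Need c > λ/μ = 16.5/8.2 = 2.01.
Minimum servers needed: c = 3.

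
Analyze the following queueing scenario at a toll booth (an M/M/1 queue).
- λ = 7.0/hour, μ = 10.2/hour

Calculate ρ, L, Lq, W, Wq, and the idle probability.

Step 1: ρ = λ/μ = 7.0/10.2 = 0.6863
Step 2: L = λ/(μ-λ) = 7.0/3.20 = 2.1875
Step 3: Lq = λ²/(μ(μ-λ)) = 49.00/(10.2×3.20) = 1.5012
Step 4: W = 1/(μ-λ) = 1/3.20 = 0.3125
Step 5: Wq = λ/(μ(μ-λ)) = 7.0/(10.2×3.20) = 0.2145
Step 6: P(0) = 1-ρ = 0.3137
Verify: L = λW = 7.0×0.3125 = 2.1875 ✔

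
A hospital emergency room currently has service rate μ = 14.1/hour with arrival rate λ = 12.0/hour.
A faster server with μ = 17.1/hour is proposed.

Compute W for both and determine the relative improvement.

System 1: ρ₁ = 12.0/14.1 = 0.8511, W₁ = 1/(14.1-12.0) = 0.4762
System 2: ρ₂ = 12.0/17.1 = 0.7018, W₂ = 1/(17.1-12.0) = 0.1961
Improvement: (W₁-W₂)/W₁ = (0.4762-0.1961)/0.4762 = 58.82%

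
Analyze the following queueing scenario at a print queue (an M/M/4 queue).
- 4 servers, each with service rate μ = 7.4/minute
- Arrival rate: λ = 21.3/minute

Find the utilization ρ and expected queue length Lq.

Traffic intensity: ρ = λ/(cμ) = 21.3/(4×7.4) = 0.7196
Since ρ = 0.7196 < 1, system is stable.
Offered load a = λ/μ = cρ = 21.3/7.4 = 2.8784
P₀ = [ Σₙ₌₀^3 aⁿ/n! + a^4/(4!(1-ρ)) ]⁻¹
Σ = a^0/0! + a^1/1! + a^2/2! + a^3/3! = 1.0000 + 2.8784 + 4.1425 + 3.9746 = 11.9955
a^4/(4!(1-ρ)) = 68.6423/(24 × 0.280405) = 10.1999
P₀ = 1/(11.9955 + 10.1999) = 0.04505
Lq = P₀·a^4·ρ / (4!(1-ρ)²) = 0.045054 × 68.6423 × 0.71959 / (24 × 0.078627) = 1.1793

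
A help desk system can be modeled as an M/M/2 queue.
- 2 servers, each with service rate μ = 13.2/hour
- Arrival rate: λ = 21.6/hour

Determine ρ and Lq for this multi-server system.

Traffic intensity: ρ = λ/(cμ) = 21.6/(2×13.2) = 0.8182
Since ρ = 0.8182 < 1, system is stable.
Offered load a = λ/μ = cρ = 21.6/13.2 = 1.6364
P₀ = [ Σₙ₌₀^1 aⁿ/n! + a^2/(2!(1-ρ)) ]⁻¹
Σ = a^0/0! + a^1/1! = 1.0000 + 1.6364 = 2.6364
a^2/(2!(1-ρ)) = 2.6777/(2 × 0.18182) = 7.3636
P₀ = 1/(2.6364 + 7.3636) = 0.10000
Lq = P₀·a^2·ρ / (2!(1-ρ)²) = 0.100000 × 2.6777 × 0.81818 / (2 × 0.033058) = 3.3136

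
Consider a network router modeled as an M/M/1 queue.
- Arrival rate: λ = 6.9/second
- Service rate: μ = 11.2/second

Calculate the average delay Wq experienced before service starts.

First, compute utilization: ρ = λ/μ = 6.9/11.2 = 0.6161
For M/M/1: Wq = λ/(μ(μ-λ))
Wq = 6.9/(11.2 × (11.2-6.9))
Wq = 6.9/(11.2 × 4.30)
Wq = 0.1433 seconds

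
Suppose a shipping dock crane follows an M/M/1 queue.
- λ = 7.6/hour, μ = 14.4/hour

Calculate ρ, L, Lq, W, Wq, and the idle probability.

Step 1: ρ = λ/μ = 7.6/14.4 = 0.5278
Step 2: L = λ/(μ-λ) = 7.6/6.80 = 1.1176
Step 3: Lq = λ²/(μ(μ-λ)) = 57.76/(14.4×6.80) = 0.5899
Step 4: W = 1/(μ-λ) = 1/6.80 = 0.147059
Step 5: Wq = λ/(μ(μ-λ)) = 7.6/(14.4×6.80) = 0.07761
Step 6: P(0) = 1-ρ = 0.4722
Verify: L = λW = 7.6×0.147059 = 1.1176 ✔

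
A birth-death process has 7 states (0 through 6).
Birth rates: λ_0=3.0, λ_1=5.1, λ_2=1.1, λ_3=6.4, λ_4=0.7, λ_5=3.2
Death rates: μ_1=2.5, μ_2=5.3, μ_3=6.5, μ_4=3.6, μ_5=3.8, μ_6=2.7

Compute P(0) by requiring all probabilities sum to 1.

Ratios P(n)/P(0) = (λ₀···λₙ₋₁)/(μ₁···μₙ):
P(1)/P(0) = (3.0)/(2.5) = 1.2000
P(2)/P(0) = (3.0×5.1)/(2.5×5.3) = 1.1547
P(3)/P(0) = (3.0×5.1×1.1)/(2.5×5.3×6.5) = 0.19541
P(4)/P(0) = (3.0×5.1×1.1×6.4)/(2.5×5.3×6.5×3.6) = 0.34740
P(5)/P(0) = (3.0×5.1×1.1×6.4×0.7)/(2.5×5.3×6.5×3.6×3.8) = 0.063995
P(6)/P(0) = (3.0×5.1×1.1×6.4×0.7×3.2)/(2.5×5.3×6.5×3.6×3.8×2.7) = 0.075846

Normalization: ∑ P(n) = 1
P(0) × (1.0000 + 1.2000 + 1.1547 + 0.19541 + 0.34740 + 0.063995 + 0.075846) = 1
P(0) × 4.0374 = 1
P(0) = 1/4.0374 = 0.2477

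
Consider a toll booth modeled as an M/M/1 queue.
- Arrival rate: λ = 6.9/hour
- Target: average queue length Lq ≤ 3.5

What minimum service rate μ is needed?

For M/M/1: Lq = λ²/(μ(μ-λ))
Need Lq ≤ 3.5, i.e. μ(μ-λ) ≥ λ²/3.5
μ² - 6.9μ - 47.61/3.5 ≥ 0  →  μ² - 6.9μ - 13.60286 ≥ 0
Quadratic formula (positive root): μ = [λ + √(λ² + 4×13.60286)]/2
Discriminant: 47.61 + 4×13.60286 = 102.0214, √102.0214 = 10.1006
μ ≥ (6.9 + 10.1006)/2 = 8.5003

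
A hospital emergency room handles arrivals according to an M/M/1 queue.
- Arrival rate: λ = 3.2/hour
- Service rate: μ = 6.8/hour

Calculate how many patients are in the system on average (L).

ρ = λ/μ = 3.2/6.8 = 0.4706
For M/M/1: L = λ/(μ-λ)
L = 3.2/(6.8-3.2) = 3.2/3.60
L = 0.8889 patients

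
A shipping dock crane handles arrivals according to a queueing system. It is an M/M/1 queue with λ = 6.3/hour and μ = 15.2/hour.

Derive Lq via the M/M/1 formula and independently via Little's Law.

Method 1 (direct): Lq = λ²/(μ(μ-λ)) = 39.69/(15.2 × 8.90) = 0.2934

Method 2 (Little's Law):
W = 1/(μ-λ) = 1/8.90 = 0.11236
Wq = W - 1/μ = 0.11236 - 0.065789 = 0.04657
Lq = λWq = 6.3 × 0.04657 = 0.2934 ✔ (matches Method 1)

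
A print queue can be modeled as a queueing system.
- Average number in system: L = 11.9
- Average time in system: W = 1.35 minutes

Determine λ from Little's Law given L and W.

Little's Law: L = λW, so λ = L/W
λ = 11.9/1.35 = 8.8148 jobs/minute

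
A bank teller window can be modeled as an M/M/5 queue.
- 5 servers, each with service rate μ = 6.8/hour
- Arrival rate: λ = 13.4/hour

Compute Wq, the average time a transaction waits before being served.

Traffic intensity: ρ = λ/(cμ) = 13.4/(5×6.8) = 0.3941
Since ρ = 0.3941 < 1, system is stable.
Offered load a = λ/μ = cρ = 13.4/6.8 = 1.9706
P₀ = [ Σₙ₌₀^4 aⁿ/n! + a^5/(5!(1-ρ)) ]⁻¹
Σ = a^0/0! + a^1/1! + a^2/2! + a^3/3! + a^4/4! = 1.0000 + 1.9706 + 1.9416 + 1.2754 + 0.6283 = 6.8159
a^5/(5!(1-ρ)) = 29.7153/(120 × 0.6059) = 0.4087
P₀ = 1/(6.8159 + 0.4087) = 0.1384
Lq = P₀·a^5·ρ / (5!(1-ρ)²) = 0.13842 × 29.7153 × 0.39412 / (120 × 0.36709) = 0.03680
Wq = Lq/λ = 0.03680/13.4 = 0.002746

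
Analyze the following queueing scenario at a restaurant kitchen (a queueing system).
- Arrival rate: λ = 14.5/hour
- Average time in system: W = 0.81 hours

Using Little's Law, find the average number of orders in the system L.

Little's Law: L = λW
L = 14.5 × 0.81 = 11.7450 orders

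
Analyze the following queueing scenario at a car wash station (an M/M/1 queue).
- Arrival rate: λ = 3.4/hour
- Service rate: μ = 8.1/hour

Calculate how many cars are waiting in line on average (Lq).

ρ = λ/μ = 3.4/8.1 = 0.4198
For M/M/1: Lq = λ²/(μ(μ-λ))
Lq = 11.56/(8.1 × 4.70)
Lq = 0.3037 cars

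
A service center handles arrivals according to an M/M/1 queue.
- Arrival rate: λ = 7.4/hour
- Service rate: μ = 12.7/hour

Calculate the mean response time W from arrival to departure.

First, compute utilization: ρ = λ/μ = 7.4/12.7 = 0.5827
For M/M/1: W = 1/(μ-λ)
W = 1/(12.7-7.4) = 1/5.30
W = 0.1887 hours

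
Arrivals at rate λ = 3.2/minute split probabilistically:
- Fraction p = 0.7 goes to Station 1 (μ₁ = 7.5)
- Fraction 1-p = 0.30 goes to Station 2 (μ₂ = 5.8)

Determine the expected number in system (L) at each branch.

Effective rates: λ₁ = 3.2×0.7 = 2.24, λ₂ = 3.2×0.30 = 0.96
Station 1: ρ₁ = 2.24/7.5 = 0.2987, L₁ = ρ₁/(1-ρ₁) = 0.2987/(1-0.2987) = 0.4259
Station 2: ρ₂ = 0.96/5.8 = 0.1655, L₂ = ρ₂/(1-ρ₂) = 0.1655/(1-0.1655) = 0.1983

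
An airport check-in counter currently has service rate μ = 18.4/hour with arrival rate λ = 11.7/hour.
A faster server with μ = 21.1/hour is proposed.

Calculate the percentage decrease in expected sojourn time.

System 1: ρ₁ = 11.7/18.4 = 0.6359, W₁ = 1/(18.4-11.7) = 0.14925
System 2: ρ₂ = 11.7/21.1 = 0.5545, W₂ = 1/(21.1-11.7) = 0.10638
Improvement: (W₁-W₂)/W₁ = (0.14925-0.10638)/0.14925 = 28.72%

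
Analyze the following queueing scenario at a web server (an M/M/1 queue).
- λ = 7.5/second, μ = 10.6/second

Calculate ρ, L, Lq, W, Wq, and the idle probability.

Step 1: ρ = λ/μ = 7.5/10.6 = 0.7075
Step 2: L = λ/(μ-λ) = 7.5/3.10 = 2.4194
Step 3: Lq = λ²/(μ(μ-λ)) = 56.25/(10.6×3.10) = 1.7118
Step 4: W = 1/(μ-λ) = 1/3.10 = 0.322581
Step 5: Wq = λ/(μ(μ-λ)) = 7.5/(10.6×3.10) = 0.2282
Step 6: P(0) = 1-ρ = 0.2925
Verify: L = λW = 7.5×0.322581 = 2.4194 ✔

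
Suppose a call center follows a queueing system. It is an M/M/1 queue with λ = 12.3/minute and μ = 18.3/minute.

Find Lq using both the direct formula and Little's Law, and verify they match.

Method 1 (direct): Lq = λ²/(μ(μ-λ)) = 151.29/(18.3 × 6.00) = 1.3779

Method 2 (Little's Law):
W = 1/(μ-λ) = 1/6.00 = 0.166667
Wq = W - 1/μ = 0.166667 - 0.0546448 = 0.112022
Lq = λWq = 12.3 × 0.112022 = 1.3779 ✔ (matches Method 1)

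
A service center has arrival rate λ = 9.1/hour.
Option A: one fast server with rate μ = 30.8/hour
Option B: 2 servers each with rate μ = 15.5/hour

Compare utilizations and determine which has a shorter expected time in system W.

Option A: single server μ = 30.8 (M/M/1)
  ρ_A = 9.1/30.8 = 0.2955
  W_A = 1/(μ-λ) = 1/(30.8-9.1) = 1/21.70 = 0.04608

Option B: 2 servers μ = 15.5 (M/M/2)
  ρ_B = λ/(cμ) = 9.1/(2×15.5) = 0.2935
  Offered load a = λ/μ = cρ = 9.1/15.5 = 0.5871
  P₀ = [ Σₙ₌₀^1 aⁿ/n! + a^2/(2!(1-ρ)) ]⁻¹
  Σ = a^0/0! + a^1/1! = 1.0000 + 0.5871 = 1.5871
  a^2/(2!(1-ρ)) = 0.34468/(2 × 0.70645) = 0.2440
  P₀ = 1/(1.5871 + 0.2440) = 0.5461
  Lq = P₀·a^2·ρ / (2!(1-ρ)²) = 0.54613 × 0.34468 × 0.29355 / (2 × 0.49907) = 0.05536
  Wq_B = Lq/λ = 0.05536/9.1 = 0.006084
  W_B = Wq_B + 1/μ = 0.006084 + 0.06452 = 0.07060

Since W_A = 0.04608 < W_B = 0.07060, Option A (single fast server) has the shorter time in system.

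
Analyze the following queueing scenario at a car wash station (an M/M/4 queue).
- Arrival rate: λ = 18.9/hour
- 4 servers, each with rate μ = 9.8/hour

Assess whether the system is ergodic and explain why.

Stability requires ρ = λ/(cμ) < 1
ρ = 18.9/(4 × 9.8) = 18.9/39.20 = 0.4821
Since 0.4821 < 1, the system is STABLE.
The servers are busy 48.21% of the time.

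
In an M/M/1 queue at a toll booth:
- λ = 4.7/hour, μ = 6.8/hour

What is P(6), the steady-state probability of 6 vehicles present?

ρ = λ/μ = 4.7/6.8 = 0.6912
P(n) = (1-ρ)ρⁿ
P(6) = (1-0.6912) × 0.6912^6
P(6) = 0.30880 × 0.10905
P(6) = 0.03367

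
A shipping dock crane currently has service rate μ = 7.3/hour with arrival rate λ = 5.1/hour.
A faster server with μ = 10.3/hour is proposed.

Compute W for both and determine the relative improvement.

System 1: ρ₁ = 5.1/7.3 = 0.6986, W₁ = 1/(7.3-5.1) = 0.4545
System 2: ρ₂ = 5.1/10.3 = 0.4951, W₂ = 1/(10.3-5.1) = 0.1923
Improvement: (W₁-W₂)/W₁ = (0.4545-0.1923)/0.4545 = 57.69%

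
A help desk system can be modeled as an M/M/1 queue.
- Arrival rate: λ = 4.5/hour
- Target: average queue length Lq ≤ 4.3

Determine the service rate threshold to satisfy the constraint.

For M/M/1: Lq = λ²/(μ(μ-λ))
Need Lq ≤ 4.3, i.e. μ(μ-λ) ≥ λ²/4.3
μ² - 4.5μ - 20.25/4.3 ≥ 0  →  μ² - 4.5μ - 4.7093 ≥ 0
Quadratic formula (positive root): μ = [λ + √(λ² + 4×4.7093)]/2
Discriminant: 20.25 + 4×4.7093 = 39.0872, √39.0872 = 6.2520
μ ≥ (4.5 + 6.2520)/2 = 5.3760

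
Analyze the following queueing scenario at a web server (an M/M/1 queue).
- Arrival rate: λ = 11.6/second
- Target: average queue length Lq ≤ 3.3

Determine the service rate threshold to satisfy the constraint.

For M/M/1: Lq = λ²/(μ(μ-λ))
Need Lq ≤ 3.3, i.e. μ(μ-λ) ≥ λ²/3.3
μ² - 11.6μ - 134.56/3.3 ≥ 0  →  μ² - 11.6μ - 40.77576 ≥ 0
Quadratic formula (positive root): μ = [λ + √(λ² + 4×40.77576)]/2
Discriminant: 134.56 + 4×40.77576 = 297.6630, √297.6630 = 17.25291
μ ≥ (11.6 + 17.25291)/2 = 14.4265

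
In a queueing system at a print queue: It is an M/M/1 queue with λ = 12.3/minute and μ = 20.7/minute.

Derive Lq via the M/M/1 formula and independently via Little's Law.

Method 1 (direct): Lq = λ²/(μ(μ-λ)) = 151.29/(20.7 × 8.40) = 0.8701

Method 2 (Little's Law):
W = 1/(μ-λ) = 1/8.40 = 0.11905
Wq = W - 1/μ = 0.11905 - 0.048309 = 0.07074
Lq = λWq = 12.3 × 0.07074 = 0.8701 ✔ (matches Method 1)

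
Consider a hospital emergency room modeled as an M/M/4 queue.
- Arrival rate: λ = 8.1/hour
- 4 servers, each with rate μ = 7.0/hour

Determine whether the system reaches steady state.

Stability requires ρ = λ/(cμ) < 1
ρ = 8.1/(4 × 7.0) = 8.1/28.00 = 0.2893
Since 0.2893 < 1, the system is STABLE.
The servers are busy 28.93% of the time.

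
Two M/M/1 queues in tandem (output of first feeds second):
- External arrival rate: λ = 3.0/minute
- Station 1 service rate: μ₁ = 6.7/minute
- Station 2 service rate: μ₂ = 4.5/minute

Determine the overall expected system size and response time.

By Jackson's theorem, each station behaves as independent M/M/1.
Station 1: ρ₁ = 3.0/6.7 = 0.4478, L₁ = ρ₁/(1-ρ₁) = λ/(μ₁-λ) = 3.0/3.70 = 0.8108
Station 2: ρ₂ = 3.0/4.5 = 0.6667, L₂ = ρ₂/(1-ρ₂) = λ/(μ₂-λ) = 3.0/1.50 = 2.0000
Total: L = L₁ + L₂ = 0.8108 + 2.0000 = 2.8108
W = L/λ = 2.8108/3.0 = 0.9369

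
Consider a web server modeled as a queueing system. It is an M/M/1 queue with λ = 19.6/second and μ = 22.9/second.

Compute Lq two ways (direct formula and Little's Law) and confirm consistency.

Method 1 (direct): Lq = λ²/(μ(μ-λ)) = 384.16/(22.9 × 3.30) = 5.0835

Method 2 (Little's Law):
W = 1/(μ-λ) = 1/3.30 = 0.30303
Wq = W - 1/μ = 0.30303 - 0.043668 = 0.25936
Lq = λWq = 19.6 × 0.25936 = 5.0835 ✔ (matches Method 1)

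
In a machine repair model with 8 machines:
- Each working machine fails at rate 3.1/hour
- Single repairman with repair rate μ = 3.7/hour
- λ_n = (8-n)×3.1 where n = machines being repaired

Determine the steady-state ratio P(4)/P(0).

P(4)/P(0) = ∏_{i=0}^{4-1} λ_i/μ_{i+1}
= (8-0)×3.1/3.7 × (8-1)×3.1/3.7 × (8-2)×3.1/3.7 × (8-3)×3.1/3.7
= 827.8452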